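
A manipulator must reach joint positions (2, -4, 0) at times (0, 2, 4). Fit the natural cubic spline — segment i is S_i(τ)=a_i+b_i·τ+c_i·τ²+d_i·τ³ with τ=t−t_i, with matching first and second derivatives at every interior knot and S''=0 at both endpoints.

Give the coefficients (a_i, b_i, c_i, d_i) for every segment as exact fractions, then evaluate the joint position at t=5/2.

  seg 0: a=2 b=-17/4 c=0 d=5/16
  seg 1: a=-4 b=-1/2 c=15/8 d=-5/16
S(5/2) = -489/128

Δ: Δ0=-3, Δ1=2
row 1: diag=8, rhs=30; c'=1/4, d'=15/4
back: M1=15/4
M: M0=0, M1=15/4, M2=0
seg 0: a=2, c=M0/2=0, d=(M1−M0)/(6·2)=5/16, b=Δ0−h0·(2M0+M1)/6=-17/4
seg 1: a=-4, c=M1/2=15/8, d=(M2−M1)/(6·2)=-5/16, b=Δ1−h1·(2M1+M2)/6=-1/2
t_q=5/2 → seg 1, τ=1/2; S=-4+-1/2·τ+15/8·τ²+-5/16·τ³=-489/128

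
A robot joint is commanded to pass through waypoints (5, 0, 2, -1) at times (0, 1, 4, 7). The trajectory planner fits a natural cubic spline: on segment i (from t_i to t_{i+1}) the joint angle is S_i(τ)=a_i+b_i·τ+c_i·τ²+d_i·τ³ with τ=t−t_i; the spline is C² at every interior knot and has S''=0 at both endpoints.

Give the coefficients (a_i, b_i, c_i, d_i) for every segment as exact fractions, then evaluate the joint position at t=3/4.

  seg 0: a=5 b=-508/87 c=0 d=73/87
  seg 1: a=0 b=-289/87 c=73/29 d=-310/783
  seg 2: a=2 b=95/87 c=-91/87 d=91/783
S(3/4) = 1809/1856

Δ: Δ0=-5, Δ1=2/3, Δ2=-1
row 1: diag=8, rhs=34; c'=3/8, d'=17/4
row 2: denom=12−3·3/8=87/8; d'=(-10−3·17/4)/(87/8)=-182/87
back: M2=-182/87
back: M1=17/4−3/8·-182/87=146/29
M: M0=0, M1=146/29, M2=-182/87, M3=0
seg 0: a=5, c=M0/2=0, d=(M1−M0)/(6·1)=73/87, b=Δ0−h0·(2M0+M1)/6=-508/87
seg 1: a=0, c=M1/2=73/29, d=(M2−M1)/(6·3)=-310/783, b=Δ1−h1·(2M1+M2)/6=-289/87
seg 2: a=2, c=M2/2=-91/87, d=(M3−M2)/(6·3)=91/783, b=Δ2−h2·(2M2+M3)/6=95/87
t_q=3/4 → seg 0, τ=3/4; S=5+-508/87·τ+0·τ²+73/87·τ³=1809/1856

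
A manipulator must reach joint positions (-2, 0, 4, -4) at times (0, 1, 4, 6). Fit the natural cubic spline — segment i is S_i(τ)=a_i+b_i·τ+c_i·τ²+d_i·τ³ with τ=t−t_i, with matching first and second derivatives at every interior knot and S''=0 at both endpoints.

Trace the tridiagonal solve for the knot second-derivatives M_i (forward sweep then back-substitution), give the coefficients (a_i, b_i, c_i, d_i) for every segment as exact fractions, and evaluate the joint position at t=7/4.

Δ: Δ0=2, Δ1=4/3, Δ2=-4
row 1: diag=8, rhs=-4; c'=3/8, d'=-1/2
row 2: denom=10−3·3/8=71/8; d'=(-32−3·-1/2)/(71/8)=-244/71
back: M2=-244/71
back: M1=-1/2−3/8·-244/71=56/71
M: M0=0, M1=56/71, M2=-244/71, M3=0
seg 0: a=-2, c=M0/2=0, d=(M1−M0)/(6·1)=28/213, b=Δ0−h0·(2M0+M1)/6=398/213
seg 1: a=0, c=M1/2=28/71, d=(M2−M1)/(6·3)=-50/213, b=Δ1−h1·(2M1+M2)/6=482/213
seg 2: a=4, c=M2/2=-122/71, d=(M3−M2)/(6·2)=61/213, b=Δ2−h2·(2M2+M3)/6=-364/213
t_q=7/4 → seg 1, τ=3/4; S=0+482/213·τ+28/71·τ²+-50/213·τ³=4135/2272

  seg 0: a=-2 b=398/213 c=0 d=28/213
  seg 1: a=0 b=482/213 c=28/71 d=-50/213
  seg 2: a=4 b=-364/213 c=-122/71 d=61/213
S(7/4) = 4135/2272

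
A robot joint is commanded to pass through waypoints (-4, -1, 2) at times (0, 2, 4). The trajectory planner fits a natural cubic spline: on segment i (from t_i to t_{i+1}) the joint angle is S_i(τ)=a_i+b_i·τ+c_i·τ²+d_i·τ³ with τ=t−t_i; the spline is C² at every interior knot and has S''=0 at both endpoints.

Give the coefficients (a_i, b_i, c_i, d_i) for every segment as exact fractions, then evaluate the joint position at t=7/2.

  seg 0: a=-4 b=3/2 c=0 d=0
  seg 1: a=-1 b=3/2 c=0 d=0
S(7/2) = 5/4

Δ: Δ0=3/2, Δ1=3/2
row 1: diag=8, rhs=0; c'=1/4, d'=0
back: M1=0
M: M0=0, M1=0, M2=0
seg 0: a=-4, c=M0/2=0, d=(M1−M0)/(6·2)=0, b=Δ0−h0·(2M0+M1)/6=3/2
seg 1: a=-1, c=M1/2=0, d=(M2−M1)/(6·2)=0, b=Δ1−h1·(2M1+M2)/6=3/2
t_q=7/2 → seg 1, τ=3/2; S=-1+3/2·τ+0·τ²+0·τ³=5/4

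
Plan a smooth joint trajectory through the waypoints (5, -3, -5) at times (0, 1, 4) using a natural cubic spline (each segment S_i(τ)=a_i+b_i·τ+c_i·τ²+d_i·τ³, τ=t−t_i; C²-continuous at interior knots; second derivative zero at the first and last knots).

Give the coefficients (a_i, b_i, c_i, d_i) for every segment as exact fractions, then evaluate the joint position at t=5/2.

  seg 0: a=5 b=-107/12 c=0 d=11/12
  seg 1: a=-3 b=-37/6 c=11/4 d=-11/36
S(5/2) = -227/32

Δ: Δ0=-8, Δ1=-2/3
row 1: diag=8, rhs=44; c'=3/8, d'=11/2
back: M1=11/2
M: M0=0, M1=11/2, M2=0
seg 0: a=5, c=M0/2=0, d=(M1−M0)/(6·1)=11/12, b=Δ0−h0·(2M0+M1)/6=-107/12
seg 1: a=-3, c=M1/2=11/4, d=(M2−M1)/(6·3)=-11/36, b=Δ1−h1·(2M1+M2)/6=-37/6
t_q=5/2 → seg 1, τ=3/2; S=-3+-37/6·τ+11/4·τ²+-11/36·τ³=-227/32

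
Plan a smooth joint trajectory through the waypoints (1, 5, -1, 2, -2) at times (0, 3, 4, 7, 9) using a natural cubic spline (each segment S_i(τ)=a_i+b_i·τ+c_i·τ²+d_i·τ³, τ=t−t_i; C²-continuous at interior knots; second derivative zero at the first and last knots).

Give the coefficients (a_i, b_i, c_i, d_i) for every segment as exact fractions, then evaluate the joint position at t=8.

  seg 0: a=1 b=2543/558 c=0 d=-1799/5022
  seg 1: a=5 b=-1427/279 c=-1799/558 d=145/62
  seg 2: a=-1 b=-2537/558 c=1058/279 d=-3253/5022
  seg 3: a=2 b=200/279 c=-379/186 d=379/1116
S(8) = 379/372

Δ: Δ0=4/3, Δ1=-6, Δ2=1, Δ3=-2
row 1: diag=8, rhs=-44; c'=1/8, d'=-11/2
row 2: denom=8−1·1/8=63/8; d'=(42−1·-11/2)/(63/8)=380/63
row 3: denom=10−3·8/21=62/7; d'=(-18−3·380/63)/(62/7)=-379/93
back: M3=-379/93
back: M2=380/63−8/21·-379/93=2116/279
back: M1=-11/2−1/8·2116/279=-1799/279
M: M0=0, M1=-1799/279, M2=2116/279, M3=-379/93, M4=0
seg 0: a=1, c=M0/2=0, d=(M1−M0)/(6·3)=-1799/5022, b=Δ0−h0·(2M0+M1)/6=2543/558
seg 1: a=5, c=M1/2=-1799/558, d=(M2−M1)/(6·1)=145/62, b=Δ1−h1·(2M1+M2)/6=-1427/279
seg 2: a=-1, c=M2/2=1058/279, d=(M3−M2)/(6·3)=-3253/5022, b=Δ2−h2·(2M2+M3)/6=-2537/558
seg 3: a=2, c=M3/2=-379/186, d=(M4−M3)/(6·2)=379/1116, b=Δ3−h3·(2M3+M4)/6=200/279
t_q=8 → seg 3, τ=1; S=2+200/279·τ+-379/186·τ²+379/1116·τ³=379/372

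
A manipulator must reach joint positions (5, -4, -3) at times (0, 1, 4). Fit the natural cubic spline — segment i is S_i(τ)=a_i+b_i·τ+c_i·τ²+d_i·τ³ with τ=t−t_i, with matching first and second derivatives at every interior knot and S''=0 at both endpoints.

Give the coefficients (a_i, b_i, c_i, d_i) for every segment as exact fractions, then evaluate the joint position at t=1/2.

Δ: Δ0=-9, Δ1=1/3
row 1: diag=8, rhs=56; c'=3/8, d'=7
back: M1=7
M: M0=0, M1=7, M2=0
seg 0: a=5, c=M0/2=0, d=(M1−M0)/(6·1)=7/6, b=Δ0−h0·(2M0+M1)/6=-61/6
seg 1: a=-4, c=M1/2=7/2, d=(M2−M1)/(6·3)=-7/18, b=Δ1−h1·(2M1+M2)/6=-20/3
t_q=1/2 → seg 0, τ=1/2; S=5+-61/6·τ+0·τ²+7/6·τ³=1/16

  seg 0: a=5 b=-61/6 c=0 d=7/6
  seg 1: a=-4 b=-20/3 c=7/2 d=-7/18
S(1/2) = 1/16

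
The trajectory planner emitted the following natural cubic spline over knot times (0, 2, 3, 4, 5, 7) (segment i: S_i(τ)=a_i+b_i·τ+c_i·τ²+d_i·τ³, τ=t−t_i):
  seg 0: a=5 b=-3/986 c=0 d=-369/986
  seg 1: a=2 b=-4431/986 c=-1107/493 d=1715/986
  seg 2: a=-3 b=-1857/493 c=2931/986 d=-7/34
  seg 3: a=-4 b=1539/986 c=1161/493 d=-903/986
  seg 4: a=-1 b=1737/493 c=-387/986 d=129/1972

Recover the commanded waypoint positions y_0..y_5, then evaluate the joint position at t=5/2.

y_0=5 y_1=2 y_2=-3 y_3=-4 y_4=-1 y_5=5
S(5/2) = -4661/7888

y_0 = S_0(0) = a_0 = 5
y_1 = S_1(0) = a_1 = 2
y_2 = S_2(0) = a_2 = -3
y_3 = S_3(0) = a_3 = -4
y_4 = S_4(0) = a_4 = -1
y_5 = S_4(2) = 5
t_q=5/2 is in segment 1 (τ=1/2); S_1(τ)=-4661/7888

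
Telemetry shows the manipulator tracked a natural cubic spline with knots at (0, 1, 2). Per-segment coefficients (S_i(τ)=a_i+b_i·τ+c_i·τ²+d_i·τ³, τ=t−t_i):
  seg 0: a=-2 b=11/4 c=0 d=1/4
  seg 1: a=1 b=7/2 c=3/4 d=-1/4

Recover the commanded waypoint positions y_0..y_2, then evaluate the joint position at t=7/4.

y_0 = S_0(0) = a_0 = -2
y_1 = S_1(0) = a_1 = 1
y_2 = S_1(1) = 5
t_q=7/4 is in segment 1 (τ=3/4); S_1(τ)=1009/256

y_0=-2 y_1=1 y_2=5
S(7/4) = 1009/256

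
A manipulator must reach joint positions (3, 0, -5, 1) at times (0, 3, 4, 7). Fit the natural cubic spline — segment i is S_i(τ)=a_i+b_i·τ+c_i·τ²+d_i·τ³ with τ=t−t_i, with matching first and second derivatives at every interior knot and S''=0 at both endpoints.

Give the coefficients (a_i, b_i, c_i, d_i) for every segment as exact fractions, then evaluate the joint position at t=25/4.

Δ: Δ0=-1, Δ1=-5, Δ2=2
row 1: diag=8, rhs=-24; c'=1/8, d'=-3
row 2: denom=8−1·1/8=63/8; d'=(42−1·-3)/(63/8)=40/7
back: M2=40/7
back: M1=-3−1/8·40/7=-26/7
M: M0=0, M1=-26/7, M2=40/7, M3=0
seg 0: a=3, c=M0/2=0, d=(M1−M0)/(6·3)=-13/63, b=Δ0−h0·(2M0+M1)/6=6/7
seg 1: a=0, c=M1/2=-13/7, d=(M2−M1)/(6·1)=11/7, b=Δ1−h1·(2M1+M2)/6=-33/7
seg 2: a=-5, c=M2/2=20/7, d=(M3−M2)/(6·3)=-20/63, b=Δ2−h2·(2M2+M3)/6=-26/7
t_q=25/4 → seg 2, τ=9/4; S=-5+-26/7·τ+20/7·τ²+-20/63·τ³=-281/112

  seg 0: a=3 b=6/7 c=0 d=-13/63
  seg 1: a=0 b=-33/7 c=-13/7 d=11/7
  seg 2: a=-5 b=-26/7 c=20/7 d=-20/63
S(25/4) = -281/112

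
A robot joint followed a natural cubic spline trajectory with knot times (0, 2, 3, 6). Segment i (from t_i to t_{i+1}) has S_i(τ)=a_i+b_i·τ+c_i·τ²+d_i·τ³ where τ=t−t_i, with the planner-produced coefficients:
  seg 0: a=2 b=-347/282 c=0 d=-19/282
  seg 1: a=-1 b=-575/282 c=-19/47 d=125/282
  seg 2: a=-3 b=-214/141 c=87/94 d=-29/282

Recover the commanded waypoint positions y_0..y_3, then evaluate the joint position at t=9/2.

y_0=2 y_1=-1 y_2=-3 y_3=-2
S(9/2) = -2663/752

y_0 = S_0(0) = a_0 = 2
y_1 = S_1(0) = a_1 = -1
y_2 = S_2(0) = a_2 = -3
y_3 = S_2(3) = -2
t_q=9/2 is in segment 2 (τ=3/2); S_2(τ)=-2663/752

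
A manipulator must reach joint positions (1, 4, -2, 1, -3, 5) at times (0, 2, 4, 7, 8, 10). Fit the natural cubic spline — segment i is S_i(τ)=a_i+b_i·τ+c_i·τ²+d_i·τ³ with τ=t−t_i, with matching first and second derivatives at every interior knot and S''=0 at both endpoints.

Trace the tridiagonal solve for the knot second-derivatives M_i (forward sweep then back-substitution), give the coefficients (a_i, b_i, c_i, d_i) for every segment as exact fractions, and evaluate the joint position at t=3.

  seg 0: a=1 b=4831/1570 c=0 d=-619/1570
  seg 1: a=4 b=-2597/1570 c=-1857/785 d=1063/1256
  seg 2: a=-2 b=-754/785 c=8517/3140 d=-431/628
  seg 3: a=1 b=-10099/3140 c=-5439/1570 d=8417/3140
  seg 4: a=-3 b=-1651/785 c=14373/3140 d=-4791/6280
S(3) = 5191/6280

Δ: Δ0=3/2, Δ1=-3, Δ2=1, Δ3=-4, Δ4=4
row 1: diag=8, rhs=-27; c'=1/4, d'=-27/8
row 2: denom=10−2·1/4=19/2; d'=(24−2·-27/8)/(19/2)=123/38
row 3: denom=8−3·6/19=134/19; d'=(-30−3·123/38)/(134/19)=-1509/268
row 4: denom=6−1·19/134=785/134; d'=(48−1·-1509/268)/(785/134)=14373/1570
back: M4=14373/1570
back: M3=-1509/268−19/134·14373/1570=-5439/785
back: M2=123/38−6/19·-5439/785=8517/1570
back: M1=-27/8−1/4·8517/1570=-3714/785
M: M0=0, M1=-3714/785, M2=8517/1570, M3=-5439/785, M4=14373/1570, M5=0
seg 0: a=1, c=M0/2=0, d=(M1−M0)/(6·2)=-619/1570, b=Δ0−h0·(2M0+M1)/6=4831/1570
seg 1: a=4, c=M1/2=-1857/785, d=(M2−M1)/(6·2)=1063/1256, b=Δ1−h1·(2M1+M2)/6=-2597/1570
seg 2: a=-2, c=M2/2=8517/3140, d=(M3−M2)/(6·3)=-431/628, b=Δ2−h2·(2M2+M3)/6=-754/785
seg 3: a=1, c=M3/2=-5439/1570, d=(M4−M3)/(6·1)=8417/3140, b=Δ3−h3·(2M3+M4)/6=-10099/3140
seg 4: a=-3, c=M4/2=14373/3140, d=(M5−M4)/(6·2)=-4791/6280, b=Δ4−h4·(2M4+M5)/6=-1651/785
t_q=3 → seg 1, τ=1; S=4+-2597/1570·τ+-1857/785·τ²+1063/1256·τ³=5191/6280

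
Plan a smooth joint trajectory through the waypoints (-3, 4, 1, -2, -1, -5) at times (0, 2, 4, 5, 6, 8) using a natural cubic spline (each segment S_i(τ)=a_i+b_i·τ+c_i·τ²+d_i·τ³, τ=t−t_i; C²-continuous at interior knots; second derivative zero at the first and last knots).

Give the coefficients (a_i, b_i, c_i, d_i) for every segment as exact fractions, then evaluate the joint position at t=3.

  seg 0: a=-3 b=1112/241 c=0 d=-537/1928
  seg 1: a=4 b=613/482 c=-1611/964 d=275/1928
  seg 2: a=1 b=-892/241 c=-393/482 d=731/482
  seg 3: a=-2 b=-377/482 c=900/241 d=-941/482
  seg 4: a=-1 b=200/241 c=-1023/482 d=341/964
S(3) = 7217/1928

Δ: Δ0=7/2, Δ1=-3/2, Δ2=-3, Δ3=1, Δ4=-2
row 1: diag=8, rhs=-30; c'=1/4, d'=-15/4
row 2: denom=6−2·1/4=11/2; d'=(-9−2·-15/4)/(11/2)=-3/11
row 3: denom=4−1·2/11=42/11; d'=(24−1·-3/11)/(42/11)=89/14
row 4: denom=6−1·11/42=241/42; d'=(-18−1·89/14)/(241/42)=-1023/241
back: M4=-1023/241
back: M3=89/14−11/42·-1023/241=1800/241
back: M2=-3/11−2/11·1800/241=-393/241
back: M1=-15/4−1/4·-393/241=-1611/482
M: M0=0, M1=-1611/482, M2=-393/241, M3=1800/241, M4=-1023/241, M5=0
seg 0: a=-3, c=M0/2=0, d=(M1−M0)/(6·2)=-537/1928, b=Δ0−h0·(2M0+M1)/6=1112/241
seg 1: a=4, c=M1/2=-1611/964, d=(M2−M1)/(6·2)=275/1928, b=Δ1−h1·(2M1+M2)/6=613/482
seg 2: a=1, c=M2/2=-393/482, d=(M3−M2)/(6·1)=731/482, b=Δ2−h2·(2M2+M3)/6=-892/241
seg 3: a=-2, c=M3/2=900/241, d=(M4−M3)/(6·1)=-941/482, b=Δ3−h3·(2M3+M4)/6=-377/482
seg 4: a=-1, c=M4/2=-1023/482, d=(M5−M4)/(6·2)=341/964, b=Δ4−h4·(2M4+M5)/6=200/241
t_q=3 → seg 1, τ=1; S=4+613/482·τ+-1611/964·τ²+275/1928·τ³=7217/1928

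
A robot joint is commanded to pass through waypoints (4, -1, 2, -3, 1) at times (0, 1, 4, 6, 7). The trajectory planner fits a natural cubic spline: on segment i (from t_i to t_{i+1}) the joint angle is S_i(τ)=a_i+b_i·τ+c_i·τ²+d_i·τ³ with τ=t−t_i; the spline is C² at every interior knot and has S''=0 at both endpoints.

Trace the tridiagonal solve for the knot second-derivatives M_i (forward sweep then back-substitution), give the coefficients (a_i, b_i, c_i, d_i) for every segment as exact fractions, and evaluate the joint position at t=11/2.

  seg 0: a=4 b=-1204/197 c=0 d=219/197
  seg 1: a=-1 b=-547/197 c=657/197 d=-409/591
  seg 2: a=2 b=-286/197 c=-570/197 d=1867/1576
  seg 3: a=-3 b=469/394 c=3321/788 d=-1107/788
S(11/2) = -33911/12608

Δ: Δ0=-5, Δ1=1, Δ2=-5/2, Δ3=4
row 1: diag=8, rhs=36; c'=3/8, d'=9/2
row 2: denom=10−3·3/8=71/8; d'=(-21−3·9/2)/(71/8)=-276/71
row 3: denom=6−2·16/71=394/71; d'=(39−2·-276/71)/(394/71)=3321/394
back: M3=3321/394
back: M2=-276/71−16/71·3321/394=-1140/197
back: M1=9/2−3/8·-1140/197=1314/197
M: M0=0, M1=1314/197, M2=-1140/197, M3=3321/394, M4=0
seg 0: a=4, c=M0/2=0, d=(M1−M0)/(6·1)=219/197, b=Δ0−h0·(2M0+M1)/6=-1204/197
seg 1: a=-1, c=M1/2=657/197, d=(M2−M1)/(6·3)=-409/591, b=Δ1−h1·(2M1+M2)/6=-547/197
seg 2: a=2, c=M2/2=-570/197, d=(M3−M2)/(6·2)=1867/1576, b=Δ2−h2·(2M2+M3)/6=-286/197
seg 3: a=-3, c=M3/2=3321/788, d=(M4−M3)/(6·1)=-1107/788, b=Δ3−h3·(2M3+M4)/6=469/394
t_q=11/2 → seg 2, τ=3/2; S=2+-286/197·τ+-570/197·τ²+1867/1576·τ³=-33911/12608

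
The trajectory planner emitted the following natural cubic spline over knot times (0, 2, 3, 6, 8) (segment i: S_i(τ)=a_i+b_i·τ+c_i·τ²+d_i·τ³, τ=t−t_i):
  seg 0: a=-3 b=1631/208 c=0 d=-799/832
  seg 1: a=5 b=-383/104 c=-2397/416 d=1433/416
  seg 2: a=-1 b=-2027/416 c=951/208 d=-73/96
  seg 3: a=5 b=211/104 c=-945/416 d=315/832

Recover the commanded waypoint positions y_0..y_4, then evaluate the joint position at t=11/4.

y_0=-3 y_1=5 y_2=-1 y_3=5 y_4=3
S(11/4) = 11983/26624

y_0 = S_0(0) = a_0 = -3
y_1 = S_1(0) = a_1 = 5
y_2 = S_2(0) = a_2 = -1
y_3 = S_3(0) = a_3 = 5
y_4 = S_3(2) = 3
t_q=11/4 is in segment 1 (τ=3/4); S_1(τ)=11983/26624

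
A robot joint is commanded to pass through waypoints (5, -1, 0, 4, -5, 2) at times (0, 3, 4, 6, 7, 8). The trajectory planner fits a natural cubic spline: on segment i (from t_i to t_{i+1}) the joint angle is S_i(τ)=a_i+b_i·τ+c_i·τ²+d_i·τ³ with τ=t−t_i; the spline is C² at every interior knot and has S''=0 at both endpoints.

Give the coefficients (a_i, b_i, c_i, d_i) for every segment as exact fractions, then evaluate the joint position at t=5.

  seg 0: a=5 b=-2575/953 c=0 d=223/2859
  seg 1: a=-1 b=-568/953 c=669/953 d=852/953
  seg 2: a=0 b=3326/953 c=3225/953 d=-3935/1906
  seg 3: a=4 b=-7384/953 c=-8580/953 d=7387/953
  seg 4: a=-5 b=-2383/953 c=13581/953 d=-4527/953
S(5) = 9167/1906

Δ: Δ0=-2, Δ1=1, Δ2=2, Δ3=-9, Δ4=7
row 1: diag=8, rhs=18; c'=1/8, d'=9/4
row 2: denom=6−1·1/8=47/8; d'=(6−1·9/4)/(47/8)=30/47
row 3: denom=6−2·16/47=250/47; d'=(-66−2·30/47)/(250/47)=-1581/125
row 4: denom=4−1·47/250=953/250; d'=(96−1·-1581/125)/(953/250)=27162/953
back: M4=27162/953
back: M3=-1581/125−47/250·27162/953=-17160/953
back: M2=30/47−16/47·-17160/953=6450/953
back: M1=9/4−1/8·6450/953=1338/953
M: M0=0, M1=1338/953, M2=6450/953, M3=-17160/953, M4=27162/953, M5=0
seg 0: a=5, c=M0/2=0, d=(M1−M0)/(6·3)=223/2859, b=Δ0−h0·(2M0+M1)/6=-2575/953
seg 1: a=-1, c=M1/2=669/953, d=(M2−M1)/(6·1)=852/953, b=Δ1−h1·(2M1+M2)/6=-568/953
seg 2: a=0, c=M2/2=3225/953, d=(M3−M2)/(6·2)=-3935/1906, b=Δ2−h2·(2M2+M3)/6=3326/953
seg 3: a=4, c=M3/2=-8580/953, d=(M4−M3)/(6·1)=7387/953, b=Δ3−h3·(2M3+M4)/6=-7384/953
seg 4: a=-5, c=M4/2=13581/953, d=(M5−M4)/(6·1)=-4527/953, b=Δ4−h4·(2M4+M5)/6=-2383/953
t_q=5 → seg 2, τ=1; S=0+3326/953·τ+3225/953·τ²+-3935/1906·τ³=9167/1906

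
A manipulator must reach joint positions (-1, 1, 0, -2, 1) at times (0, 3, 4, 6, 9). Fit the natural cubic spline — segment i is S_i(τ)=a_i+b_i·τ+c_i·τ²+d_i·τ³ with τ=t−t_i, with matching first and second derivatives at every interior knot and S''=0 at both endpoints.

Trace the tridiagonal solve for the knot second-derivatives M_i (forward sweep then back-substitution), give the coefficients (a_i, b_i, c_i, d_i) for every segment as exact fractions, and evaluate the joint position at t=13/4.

  seg 0: a=-1 b=280/219 c=0 d=-134/1971
  seg 1: a=1 b=-122/219 c=-134/219 d=37/219
  seg 2: a=0 b=-93/73 c=-23/219 d=53/438
  seg 3: a=-2 b=-53/219 c=136/219 d=-136/1971
S(13/4) = 3855/4672

Δ: Δ0=2/3, Δ1=-1, Δ2=-1, Δ3=1
row 1: diag=8, rhs=-10; c'=1/8, d'=-5/4
row 2: denom=6−1·1/8=47/8; d'=(0−1·-5/4)/(47/8)=10/47
row 3: denom=10−2·16/47=438/47; d'=(12−2·10/47)/(438/47)=272/219
back: M3=272/219
back: M2=10/47−16/47·272/219=-46/219
back: M1=-5/4−1/8·-46/219=-268/219
M: M0=0, M1=-268/219, M2=-46/219, M3=272/219, M4=0
seg 0: a=-1, c=M0/2=0, d=(M1−M0)/(6·3)=-134/1971, b=Δ0−h0·(2M0+M1)/6=280/219
seg 1: a=1, c=M1/2=-134/219, d=(M2−M1)/(6·1)=37/219, b=Δ1−h1·(2M1+M2)/6=-122/219
seg 2: a=0, c=M2/2=-23/219, d=(M3−M2)/(6·2)=53/438, b=Δ2−h2·(2M2+M3)/6=-93/73
seg 3: a=-2, c=M3/2=136/219, d=(M4−M3)/(6·3)=-136/1971, b=Δ3−h3·(2M3+M4)/6=-53/219
t_q=13/4 → seg 1, τ=1/4; S=1+-122/219·τ+-134/219·τ²+37/219·τ³=3855/4672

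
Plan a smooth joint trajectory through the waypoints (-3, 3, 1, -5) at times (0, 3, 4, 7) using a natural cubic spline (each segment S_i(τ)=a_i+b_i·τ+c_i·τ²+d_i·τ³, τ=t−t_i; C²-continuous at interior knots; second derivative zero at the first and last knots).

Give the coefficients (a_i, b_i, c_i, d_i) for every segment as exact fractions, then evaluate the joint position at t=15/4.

  seg 0: a=-3 b=74/21 c=0 d=-32/189
  seg 1: a=3 b=-22/21 c=-32/21 d=4/7
  seg 2: a=1 b=-50/21 c=4/21 d=-4/189
S(15/4) = 179/112

Δ: Δ0=2, Δ1=-2, Δ2=-2
row 1: diag=8, rhs=-24; c'=1/8, d'=-3
row 2: denom=8−1·1/8=63/8; d'=(0−1·-3)/(63/8)=8/21
back: M2=8/21
back: M1=-3−1/8·8/21=-64/21
M: M0=0, M1=-64/21, M2=8/21, M3=0
seg 0: a=-3, c=M0/2=0, d=(M1−M0)/(6·3)=-32/189, b=Δ0−h0·(2M0+M1)/6=74/21
seg 1: a=3, c=M1/2=-32/21, d=(M2−M1)/(6·1)=4/7, b=Δ1−h1·(2M1+M2)/6=-22/21
seg 2: a=1, c=M2/2=4/21, d=(M3−M2)/(6·3)=-4/189, b=Δ2−h2·(2M2+M3)/6=-50/21
t_q=15/4 → seg 1, τ=3/4; S=3+-22/21·τ+-32/21·τ²+4/7·τ³=179/112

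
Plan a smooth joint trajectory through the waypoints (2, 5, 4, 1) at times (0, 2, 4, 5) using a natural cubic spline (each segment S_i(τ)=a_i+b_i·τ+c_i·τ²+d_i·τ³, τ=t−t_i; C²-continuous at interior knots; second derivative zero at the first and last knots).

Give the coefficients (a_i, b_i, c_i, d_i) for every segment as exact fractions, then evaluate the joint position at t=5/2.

Δ: Δ0=3/2, Δ1=-1/2, Δ2=-3
row 1: diag=8, rhs=-12; c'=1/4, d'=-3/2
row 2: denom=6−2·1/4=11/2; d'=(-15−2·-3/2)/(11/2)=-24/11
back: M2=-24/11
back: M1=-3/2−1/4·-24/11=-21/22
M: M0=0, M1=-21/22, M2=-24/11, M3=0
seg 0: a=2, c=M0/2=0, d=(M1−M0)/(6·2)=-7/88, b=Δ0−h0·(2M0+M1)/6=20/11
seg 1: a=5, c=M1/2=-21/44, d=(M2−M1)/(6·2)=-9/88, b=Δ1−h1·(2M1+M2)/6=19/22
seg 2: a=4, c=M2/2=-12/11, d=(M3−M2)/(6·1)=4/11, b=Δ2−h2·(2M2+M3)/6=-25/11
t_q=5/2 → seg 1, τ=1/2; S=5+19/22·τ+-21/44·τ²+-9/88·τ³=3731/704

  seg 0: a=2 b=20/11 c=0 d=-7/88
  seg 1: a=5 b=19/22 c=-21/44 d=-9/88
  seg 2: a=4 b=-25/11 c=-12/11 d=4/11
S(5/2) = 3731/704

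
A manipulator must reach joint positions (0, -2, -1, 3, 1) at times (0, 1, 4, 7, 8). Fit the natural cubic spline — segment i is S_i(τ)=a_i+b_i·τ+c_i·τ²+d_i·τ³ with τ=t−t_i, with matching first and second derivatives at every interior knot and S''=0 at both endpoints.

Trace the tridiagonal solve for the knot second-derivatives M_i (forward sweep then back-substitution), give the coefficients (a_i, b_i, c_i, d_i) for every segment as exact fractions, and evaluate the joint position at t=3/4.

  seg 0: a=0 b=-1397/624 c=0 d=149/624
  seg 1: a=-2 b=-475/312 c=149/208 d=-61/1872
  seg 2: a=-1 b=91/48 c=11/26 d=-127/624
  seg 3: a=3 b=-331/312 c=-293/208 d=293/624
S(3/4) = -21011/13312

Δ: Δ0=-2, Δ1=1/3, Δ2=4/3, Δ3=-2
row 1: diag=8, rhs=14; c'=3/8, d'=7/4
row 2: denom=12−3·3/8=87/8; d'=(6−3·7/4)/(87/8)=2/29
row 3: denom=8−3·8/29=208/29; d'=(-20−3·2/29)/(208/29)=-293/104
back: M3=-293/104
back: M2=2/29−8/29·-293/104=11/13
back: M1=7/4−3/8·11/13=149/104
M: M0=0, M1=149/104, M2=11/13, M3=-293/104, M4=0
seg 0: a=0, c=M0/2=0, d=(M1−M0)/(6·1)=149/624, b=Δ0−h0·(2M0+M1)/6=-1397/624
seg 1: a=-2, c=M1/2=149/208, d=(M2−M1)/(6·3)=-61/1872, b=Δ1−h1·(2M1+M2)/6=-475/312
seg 2: a=-1, c=M2/2=11/26, d=(M3−M2)/(6·3)=-127/624, b=Δ2−h2·(2M2+M3)/6=91/48
seg 3: a=3, c=M3/2=-293/208, d=(M4−M3)/(6·1)=293/624, b=Δ3−h3·(2M3+M4)/6=-331/312
t_q=3/4 → seg 0, τ=3/4; S=0+-1397/624·τ+0·τ²+149/624·τ³=-21011/13312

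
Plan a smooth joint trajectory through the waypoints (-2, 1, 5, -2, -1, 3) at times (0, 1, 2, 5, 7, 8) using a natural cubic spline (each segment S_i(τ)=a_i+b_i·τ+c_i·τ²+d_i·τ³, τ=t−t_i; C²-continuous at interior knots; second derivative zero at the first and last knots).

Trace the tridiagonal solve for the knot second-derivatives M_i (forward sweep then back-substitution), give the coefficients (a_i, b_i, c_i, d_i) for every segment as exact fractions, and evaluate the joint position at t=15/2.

Δ: Δ0=3, Δ1=4, Δ2=-7/3, Δ3=1/2, Δ4=4
row 1: diag=4, rhs=6; c'=1/4, d'=3/2
row 2: denom=8−1·1/4=31/4; d'=(-38−1·3/2)/(31/4)=-158/31
row 3: denom=10−3·12/31=274/31; d'=(17−3·-158/31)/(274/31)=1001/274
row 4: denom=6−2·31/137=760/137; d'=(21−2·1001/274)/(760/137)=469/190
back: M4=469/190
back: M3=1001/274−31/137·469/190=294/95
back: M2=-158/31−12/31·294/95=-598/95
back: M1=3/2−1/4·-598/95=292/95
M: M0=0, M1=292/95, M2=-598/95, M3=294/95, M4=469/190, M5=0
seg 0: a=-2, c=M0/2=0, d=(M1−M0)/(6·1)=146/285, b=Δ0−h0·(2M0+M1)/6=709/285
seg 1: a=1, c=M1/2=146/95, d=(M2−M1)/(6·1)=-89/57, b=Δ1−h1·(2M1+M2)/6=1147/285
seg 2: a=5, c=M2/2=-299/95, d=(M3−M2)/(6·3)=446/855, b=Δ2−h2·(2M2+M3)/6=688/285
seg 3: a=-2, c=M3/2=147/95, d=(M4−M3)/(6·2)=-119/2280, b=Δ3−h3·(2M3+M4)/6=-136/57
seg 4: a=-1, c=M4/2=469/380, d=(M5−M4)/(6·1)=-469/1140, b=Δ4−h4·(2M4+M5)/6=1811/570
t_q=15/2 → seg 4, τ=1/2; S=-1+1811/570·τ+469/380·τ²+-469/1140·τ³=2571/3040

  seg 0: a=-2 b=709/285 c=0 d=146/285
  seg 1: a=1 b=1147/285 c=146/95 d=-89/57
  seg 2: a=5 b=688/285 c=-299/95 d=446/855
  seg 3: a=-2 b=-136/57 c=147/95 d=-119/2280
  seg 4: a=-1 b=1811/570 c=469/380 d=-469/1140
S(15/2) = 2571/3040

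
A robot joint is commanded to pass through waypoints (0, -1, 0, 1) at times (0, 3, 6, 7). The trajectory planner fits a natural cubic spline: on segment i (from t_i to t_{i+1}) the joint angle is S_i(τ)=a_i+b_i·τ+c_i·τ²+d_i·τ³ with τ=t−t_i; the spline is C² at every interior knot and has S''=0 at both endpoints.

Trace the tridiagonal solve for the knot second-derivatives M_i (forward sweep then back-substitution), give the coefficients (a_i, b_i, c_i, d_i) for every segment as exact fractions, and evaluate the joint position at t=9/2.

  seg 0: a=0 b=-13/29 c=0 d=10/783
  seg 1: a=-1 b=-3/29 c=10/87 d=8/783
  seg 2: a=0 b=25/29 c=6/29 d=-2/29
S(9/2) = -25/29

Δ: Δ0=-1/3, Δ1=1/3, Δ2=1
row 1: diag=12, rhs=4; c'=1/4, d'=1/3
row 2: denom=8−3·1/4=29/4; d'=(4−3·1/3)/(29/4)=12/29
back: M2=12/29
back: M1=1/3−1/4·12/29=20/87
M: M0=0, M1=20/87, M2=12/29, M3=0
seg 0: a=0, c=M0/2=0, d=(M1−M0)/(6·3)=10/783, b=Δ0−h0·(2M0+M1)/6=-13/29
seg 1: a=-1, c=M1/2=10/87, d=(M2−M1)/(6·3)=8/783, b=Δ1−h1·(2M1+M2)/6=-3/29
seg 2: a=0, c=M2/2=6/29, d=(M3−M2)/(6·1)=-2/29, b=Δ2−h2·(2M2+M3)/6=25/29
t_q=9/2 → seg 1, τ=3/2; S=-1+-3/29·τ+10/87·τ²+8/783·τ³=-25/29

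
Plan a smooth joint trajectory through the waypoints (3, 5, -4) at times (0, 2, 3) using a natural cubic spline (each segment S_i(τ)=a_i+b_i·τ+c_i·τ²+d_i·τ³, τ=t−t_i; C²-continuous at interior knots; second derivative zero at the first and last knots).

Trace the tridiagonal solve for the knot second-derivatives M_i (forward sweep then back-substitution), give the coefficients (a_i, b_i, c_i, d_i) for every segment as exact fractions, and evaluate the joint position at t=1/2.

  seg 0: a=3 b=13/3 c=0 d=-5/6
  seg 1: a=5 b=-17/3 c=-5 d=5/3
S(1/2) = 81/16

Δ: Δ0=1, Δ1=-9
row 1: diag=6, rhs=-60; c'=1/6, d'=-10
back: M1=-10
M: M0=0, M1=-10, M2=0
seg 0: a=3, c=M0/2=0, d=(M1−M0)/(6·2)=-5/6, b=Δ0−h0·(2M0+M1)/6=13/3
seg 1: a=5, c=M1/2=-5, d=(M2−M1)/(6·1)=5/3, b=Δ1−h1·(2M1+M2)/6=-17/3
t_q=1/2 → seg 0, τ=1/2; S=3+13/3·τ+0·τ²+-5/6·τ³=81/16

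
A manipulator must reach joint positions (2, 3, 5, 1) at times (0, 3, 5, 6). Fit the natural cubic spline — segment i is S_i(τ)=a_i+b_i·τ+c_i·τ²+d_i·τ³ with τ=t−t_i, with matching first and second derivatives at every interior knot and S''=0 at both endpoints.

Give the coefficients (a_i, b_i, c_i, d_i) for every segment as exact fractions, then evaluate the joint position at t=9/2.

Δ: Δ0=1/3, Δ1=1, Δ2=-4
row 1: diag=10, rhs=4; c'=1/5, d'=2/5
row 2: denom=6−2·1/5=28/5; d'=(-30−2·2/5)/(28/5)=-11/2
back: M2=-11/2
back: M1=2/5−1/5·-11/2=3/2
M: M0=0, M1=3/2, M2=-11/2, M3=0
seg 0: a=2, c=M0/2=0, d=(M1−M0)/(6·3)=1/12, b=Δ0−h0·(2M0+M1)/6=-5/12
seg 1: a=3, c=M1/2=3/4, d=(M2−M1)/(6·2)=-7/12, b=Δ1−h1·(2M1+M2)/6=11/6
seg 2: a=5, c=M2/2=-11/4, d=(M3−M2)/(6·1)=11/12, b=Δ2−h2·(2M2+M3)/6=-13/6
t_q=9/2 → seg 1, τ=3/2; S=3+11/6·τ+3/4·τ²+-7/12·τ³=175/32

  seg 0: a=2 b=-5/12 c=0 d=1/12
  seg 1: a=3 b=11/6 c=3/4 d=-7/12
  seg 2: a=5 b=-13/6 c=-11/4 d=11/12
S(9/2) = 175/32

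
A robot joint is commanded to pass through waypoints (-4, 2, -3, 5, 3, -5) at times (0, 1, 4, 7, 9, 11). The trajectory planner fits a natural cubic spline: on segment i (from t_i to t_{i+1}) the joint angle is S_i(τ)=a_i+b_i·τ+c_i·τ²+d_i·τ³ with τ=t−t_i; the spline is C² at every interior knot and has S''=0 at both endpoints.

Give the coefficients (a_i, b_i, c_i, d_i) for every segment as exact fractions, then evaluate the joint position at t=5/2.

  seg 0: a=-4 b=7309/1006 c=0 d=-1273/1006
  seg 1: a=2 b=1745/503 c=-3819/1006 d=18871/27162
  seg 2: a=-3 b=-553/1006 c=3707/1509 d=-12535/27162
  seg 3: a=5 b=870/503 c=-1707/1006 d=167/1006
  seg 4: a=3 b=-1542/503 c=-705/1006 d=235/2012
S(5/2) = 8105/8048

Δ: Δ0=6, Δ1=-5/3, Δ2=8/3, Δ3=-1, Δ4=-4
row 1: diag=8, rhs=-46; c'=3/8, d'=-23/4
row 2: denom=12−3·3/8=87/8; d'=(26−3·-23/4)/(87/8)=346/87
row 3: denom=10−3·8/29=266/29; d'=(-22−3·346/87)/(266/29)=-492/133
row 4: denom=8−2·29/133=1006/133; d'=(-18−2·-492/133)/(1006/133)=-705/503
back: M4=-705/503
back: M3=-492/133−29/133·-705/503=-1707/503
back: M2=346/87−8/29·-1707/503=7414/1509
back: M1=-23/4−3/8·7414/1509=-3819/503
M: M0=0, M1=-3819/503, M2=7414/1509, M3=-1707/503, M4=-705/503, M5=0
seg 0: a=-4, c=M0/2=0, d=(M1−M0)/(6·1)=-1273/1006, b=Δ0−h0·(2M0+M1)/6=7309/1006
seg 1: a=2, c=M1/2=-3819/1006, d=(M2−M1)/(6·3)=18871/27162, b=Δ1−h1·(2M1+M2)/6=1745/503
seg 2: a=-3, c=M2/2=3707/1509, d=(M3−M2)/(6·3)=-12535/27162, b=Δ2−h2·(2M2+M3)/6=-553/1006
seg 3: a=5, c=M3/2=-1707/1006, d=(M4−M3)/(6·2)=167/1006, b=Δ3−h3·(2M3+M4)/6=870/503
seg 4: a=3, c=M4/2=-705/1006, d=(M5−M4)/(6·2)=235/2012, b=Δ4−h4·(2M4+M5)/6=-1542/503
t_q=5/2 → seg 1, τ=3/2; S=2+1745/503·τ+-3819/1006·τ²+18871/27162·τ³=8105/8048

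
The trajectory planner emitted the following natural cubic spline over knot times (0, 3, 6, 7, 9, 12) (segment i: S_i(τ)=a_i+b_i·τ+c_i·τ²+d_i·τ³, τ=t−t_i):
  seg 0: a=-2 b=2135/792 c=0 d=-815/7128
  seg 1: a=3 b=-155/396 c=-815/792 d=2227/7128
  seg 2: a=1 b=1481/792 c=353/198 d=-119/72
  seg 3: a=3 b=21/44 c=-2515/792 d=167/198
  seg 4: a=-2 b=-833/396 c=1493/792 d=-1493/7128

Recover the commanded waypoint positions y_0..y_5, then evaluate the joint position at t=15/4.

y_0 = S_0(0) = a_0 = -2
y_1 = S_1(0) = a_1 = 3
y_2 = S_2(0) = a_2 = 1
y_3 = S_3(0) = a_3 = 3
y_4 = S_4(0) = a_4 = -2
y_5 = S_4(3) = 3
t_q=15/4 is in segment 1 (τ=3/4); S_1(τ)=12725/5632

y_0=-2 y_1=3 y_2=1 y_3=3 y_4=-2 y_5=3
S(15/4) = 12725/5632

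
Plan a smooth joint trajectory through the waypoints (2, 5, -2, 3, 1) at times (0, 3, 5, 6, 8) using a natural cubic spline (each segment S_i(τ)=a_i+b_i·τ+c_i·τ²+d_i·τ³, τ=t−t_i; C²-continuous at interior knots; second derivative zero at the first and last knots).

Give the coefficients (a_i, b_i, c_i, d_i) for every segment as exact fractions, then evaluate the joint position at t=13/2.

Δ: Δ0=1, Δ1=-7/2, Δ2=5, Δ3=-1
row 1: diag=10, rhs=-27; c'=1/5, d'=-27/10
row 2: denom=6−2·1/5=28/5; d'=(51−2·-27/10)/(28/5)=141/14
row 3: denom=6−1·5/28=163/28; d'=(-36−1·141/14)/(163/28)=-1290/163
back: M3=-1290/163
back: M2=141/14−5/28·-1290/163=1872/163
back: M1=-27/10−1/5·1872/163=-1629/326
M: M0=0, M1=-1629/326, M2=1872/163, M3=-1290/163, M4=0
seg 0: a=2, c=M0/2=0, d=(M1−M0)/(6·3)=-181/652, b=Δ0−h0·(2M0+M1)/6=2281/652
seg 1: a=5, c=M1/2=-1629/652, d=(M2−M1)/(6·2)=1791/1304, b=Δ1−h1·(2M1+M2)/6=-1303/326
seg 2: a=-2, c=M2/2=936/163, d=(M3−M2)/(6·1)=-527/163, b=Δ2−h2·(2M2+M3)/6=406/163
seg 3: a=3, c=M3/2=-645/163, d=(M4−M3)/(6·2)=215/326, b=Δ3−h3·(2M3+M4)/6=697/163
t_q=13/2 → seg 3, τ=1/2; S=3+697/163·τ+-645/163·τ²+215/326·τ³=11035/2608

  seg 0: a=2 b=2281/652 c=0 d=-181/652
  seg 1: a=5 b=-1303/326 c=-1629/652 d=1791/1304
  seg 2: a=-2 b=406/163 c=936/163 d=-527/163
  seg 3: a=3 b=697/163 c=-645/163 d=215/326
S(13/2) = 11035/2608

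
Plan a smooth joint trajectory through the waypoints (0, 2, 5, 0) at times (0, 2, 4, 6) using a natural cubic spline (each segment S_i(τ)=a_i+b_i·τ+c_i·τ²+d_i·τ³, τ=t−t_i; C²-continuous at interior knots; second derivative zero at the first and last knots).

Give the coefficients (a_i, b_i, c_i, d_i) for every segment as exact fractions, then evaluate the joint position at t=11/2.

  seg 0: a=0 b=3/5 c=0 d=1/10
  seg 1: a=2 b=9/5 c=3/5 d=-3/8
  seg 2: a=5 b=-3/10 c=-33/20 d=11/40
S(11/2) = 113/64

Δ: Δ0=1, Δ1=3/2, Δ2=-5/2
row 1: diag=8, rhs=3; c'=1/4, d'=3/8
row 2: denom=8−2·1/4=15/2; d'=(-24−2·3/8)/(15/2)=-33/10
back: M2=-33/10
back: M1=3/8−1/4·-33/10=6/5
M: M0=0, M1=6/5, M2=-33/10, M3=0
seg 0: a=0, c=M0/2=0, d=(M1−M0)/(6·2)=1/10, b=Δ0−h0·(2M0+M1)/6=3/5
seg 1: a=2, c=M1/2=3/5, d=(M2−M1)/(6·2)=-3/8, b=Δ1−h1·(2M1+M2)/6=9/5
seg 2: a=5, c=M2/2=-33/20, d=(M3−M2)/(6·2)=11/40, b=Δ2−h2·(2M2+M3)/6=-3/10
t_q=11/2 → seg 2, τ=3/2; S=5+-3/10·τ+-33/20·τ²+11/40·τ³=113/64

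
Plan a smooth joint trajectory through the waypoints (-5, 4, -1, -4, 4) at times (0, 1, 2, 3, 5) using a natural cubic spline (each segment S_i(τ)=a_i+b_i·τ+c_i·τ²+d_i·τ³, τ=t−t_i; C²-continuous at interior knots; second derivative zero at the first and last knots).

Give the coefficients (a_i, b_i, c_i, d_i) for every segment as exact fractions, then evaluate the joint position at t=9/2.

Δ: Δ0=9, Δ1=-5, Δ2=-3, Δ3=4
row 1: diag=4, rhs=-84; c'=1/4, d'=-21
row 2: denom=4−1·1/4=15/4; d'=(12−1·-21)/(15/4)=44/5
row 3: denom=6−1·4/15=86/15; d'=(42−1·44/5)/(86/15)=249/43
back: M3=249/43
back: M2=44/5−4/15·249/43=312/43
back: M1=-21−1/4·312/43=-981/43
M: M0=0, M1=-981/43, M2=312/43, M3=249/43, M4=0
seg 0: a=-5, c=M0/2=0, d=(M1−M0)/(6·1)=-327/86, b=Δ0−h0·(2M0+M1)/6=1101/86
seg 1: a=4, c=M1/2=-981/86, d=(M2−M1)/(6·1)=431/86, b=Δ1−h1·(2M1+M2)/6=60/43
seg 2: a=-1, c=M2/2=156/43, d=(M3−M2)/(6·1)=-21/86, b=Δ2−h2·(2M2+M3)/6=-549/86
seg 3: a=-4, c=M3/2=249/86, d=(M4−M3)/(6·2)=-83/172, b=Δ3−h3·(2M3+M4)/6=6/43
t_q=9/2 → seg 3, τ=3/2; S=-4+6/43·τ+249/86·τ²+-83/172·τ³=1507/1376

  seg 0: a=-5 b=1101/86 c=0 d=-327/86
  seg 1: a=4 b=60/43 c=-981/86 d=431/86
  seg 2: a=-1 b=-549/86 c=156/43 d=-21/86
  seg 3: a=-4 b=6/43 c=249/86 d=-83/172
S(9/2) = 1507/1376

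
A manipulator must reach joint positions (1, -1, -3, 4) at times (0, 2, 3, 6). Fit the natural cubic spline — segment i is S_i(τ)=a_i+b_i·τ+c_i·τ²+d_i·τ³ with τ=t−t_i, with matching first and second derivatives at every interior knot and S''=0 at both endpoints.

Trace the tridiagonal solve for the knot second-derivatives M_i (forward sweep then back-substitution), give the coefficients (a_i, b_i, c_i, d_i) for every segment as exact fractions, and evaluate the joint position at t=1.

Δ: Δ0=-1, Δ1=-2, Δ2=7/3
row 1: diag=6, rhs=-6; c'=1/6, d'=-1
row 2: denom=8−1·1/6=47/6; d'=(26−1·-1)/(47/6)=162/47
back: M2=162/47
back: M1=-1−1/6·162/47=-74/47
M: M0=0, M1=-74/47, M2=162/47, M3=0
seg 0: a=1, c=M0/2=0, d=(M1−M0)/(6·2)=-37/282, b=Δ0−h0·(2M0+M1)/6=-67/141
seg 1: a=-1, c=M1/2=-37/47, d=(M2−M1)/(6·1)=118/141, b=Δ1−h1·(2M1+M2)/6=-289/141
seg 2: a=-3, c=M2/2=81/47, d=(M3−M2)/(6·3)=-9/47, b=Δ2−h2·(2M2+M3)/6=-157/141
t_q=1 → seg 0, τ=1; S=1+-67/141·τ+0·τ²+-37/282·τ³=37/94

  seg 0: a=1 b=-67/141 c=0 d=-37/282
  seg 1: a=-1 b=-289/141 c=-37/47 d=118/141
  seg 2: a=-3 b=-157/141 c=81/47 d=-9/47
S(1) = 37/94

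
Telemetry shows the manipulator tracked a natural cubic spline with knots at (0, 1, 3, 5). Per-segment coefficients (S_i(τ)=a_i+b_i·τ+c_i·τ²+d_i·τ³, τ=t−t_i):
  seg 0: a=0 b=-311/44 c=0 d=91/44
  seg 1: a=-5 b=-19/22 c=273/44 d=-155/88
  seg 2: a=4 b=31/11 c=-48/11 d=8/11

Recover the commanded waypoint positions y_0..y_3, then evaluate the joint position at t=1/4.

y_0=0 y_1=-5 y_2=4 y_3=-2
S(1/4) = -4885/2816

y_0 = S_0(0) = a_0 = 0
y_1 = S_1(0) = a_1 = -5
y_2 = S_2(0) = a_2 = 4
y_3 = S_2(2) = -2
t_q=1/4 is in segment 0 (τ=1/4); S_0(τ)=-4885/2816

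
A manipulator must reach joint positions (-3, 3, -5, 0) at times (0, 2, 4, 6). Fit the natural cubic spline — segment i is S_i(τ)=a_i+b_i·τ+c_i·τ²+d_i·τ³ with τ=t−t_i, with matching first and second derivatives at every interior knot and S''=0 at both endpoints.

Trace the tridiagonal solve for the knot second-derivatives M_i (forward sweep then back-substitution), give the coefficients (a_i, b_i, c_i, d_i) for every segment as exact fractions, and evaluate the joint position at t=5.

  seg 0: a=-3 b=53/10 c=0 d=-23/40
  seg 1: a=3 b=-8/5 c=-69/20 d=9/8
  seg 2: a=-5 b=-19/10 c=33/10 d=-11/20
S(5) = -83/20

Δ: Δ0=3, Δ1=-4, Δ2=5/2
row 1: diag=8, rhs=-42; c'=1/4, d'=-21/4
row 2: denom=8−2·1/4=15/2; d'=(39−2·-21/4)/(15/2)=33/5
back: M2=33/5
back: M1=-21/4−1/4·33/5=-69/10
M: M0=0, M1=-69/10, M2=33/5, M3=0
seg 0: a=-3, c=M0/2=0, d=(M1−M0)/(6·2)=-23/40, b=Δ0−h0·(2M0+M1)/6=53/10
seg 1: a=3, c=M1/2=-69/20, d=(M2−M1)/(6·2)=9/8, b=Δ1−h1·(2M1+M2)/6=-8/5
seg 2: a=-5, c=M2/2=33/10, d=(M3−M2)/(6·2)=-11/20, b=Δ2−h2·(2M2+M3)/6=-19/10
t_q=5 → seg 2, τ=1; S=-5+-19/10·τ+33/10·τ²+-11/20·τ³=-83/20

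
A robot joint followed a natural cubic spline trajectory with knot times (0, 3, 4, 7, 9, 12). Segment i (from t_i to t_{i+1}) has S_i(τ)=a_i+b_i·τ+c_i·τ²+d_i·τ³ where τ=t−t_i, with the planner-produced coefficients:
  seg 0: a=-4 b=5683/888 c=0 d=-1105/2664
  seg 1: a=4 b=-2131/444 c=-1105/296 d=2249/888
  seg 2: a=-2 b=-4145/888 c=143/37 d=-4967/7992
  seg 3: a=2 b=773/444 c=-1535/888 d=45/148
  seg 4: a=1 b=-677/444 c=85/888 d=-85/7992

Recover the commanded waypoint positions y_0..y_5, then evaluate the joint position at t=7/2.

y_0=-4 y_1=4 y_2=-2 y_3=2 y_4=1 y_5=-3
S(7/2) = 2329/2368

y_0 = S_0(0) = a_0 = -4
y_1 = S_1(0) = a_1 = 4
y_2 = S_2(0) = a_2 = -2
y_3 = S_3(0) = a_3 = 2
y_4 = S_4(0) = a_4 = 1
y_5 = S_4(3) = -3
t_q=7/2 is in segment 1 (τ=1/2); S_1(τ)=2329/2368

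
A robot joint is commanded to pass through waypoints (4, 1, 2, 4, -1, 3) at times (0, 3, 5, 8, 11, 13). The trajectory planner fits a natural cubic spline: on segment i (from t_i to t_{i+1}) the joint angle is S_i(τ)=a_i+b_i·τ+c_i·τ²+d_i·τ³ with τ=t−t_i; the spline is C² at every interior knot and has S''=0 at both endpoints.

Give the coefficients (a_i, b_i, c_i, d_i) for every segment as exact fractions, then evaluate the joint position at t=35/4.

  seg 0: a=4 b=-1513/1084 c=0 d=143/3252
  seg 1: a=1 b=-113/542 c=429/1084 d=-45/2168
  seg 2: a=2 b=305/271 c=147/542 d=-2069/14634
  seg 3: a=4 b=-577/542 c=-814/813 d=3905/14634
  seg 4: a=-1 b=36/271 c=759/542 d=-253/1084
S(35/4) = 95425/34688

Δ: Δ0=-1, Δ1=1/2, Δ2=2/3, Δ3=-5/3, Δ4=2
row 1: diag=10, rhs=9; c'=1/5, d'=9/10
row 2: denom=10−2·1/5=48/5; d'=(1−2·9/10)/(48/5)=-1/12
row 3: denom=12−3·5/16=177/16; d'=(-14−3·-1/12)/(177/16)=-220/177
row 4: denom=10−3·16/59=542/59; d'=(22−3·-220/177)/(542/59)=759/271
back: M4=759/271
back: M3=-220/177−16/59·759/271=-1628/813
back: M2=-1/12−5/16·-1628/813=147/271
back: M1=9/10−1/5·147/271=429/542
M: M0=0, M1=429/542, M2=147/271, M3=-1628/813, M4=759/271, M5=0
seg 0: a=4, c=M0/2=0, d=(M1−M0)/(6·3)=143/3252, b=Δ0−h0·(2M0+M1)/6=-1513/1084
seg 1: a=1, c=M1/2=429/1084, d=(M2−M1)/(6·2)=-45/2168, b=Δ1−h1·(2M1+M2)/6=-113/542
seg 2: a=2, c=M2/2=147/542, d=(M3−M2)/(6·3)=-2069/14634, b=Δ2−h2·(2M2+M3)/6=305/271
seg 3: a=4, c=M3/2=-814/813, d=(M4−M3)/(6·3)=3905/14634, b=Δ3−h3·(2M3+M4)/6=-577/542
seg 4: a=-1, c=M4/2=759/542, d=(M5−M4)/(6·2)=-253/1084, b=Δ4−h4·(2M4+M5)/6=36/271
t_q=35/4 → seg 3, τ=3/4; S=4+-577/542·τ+-814/813·τ²+3905/14634·τ³=95425/34688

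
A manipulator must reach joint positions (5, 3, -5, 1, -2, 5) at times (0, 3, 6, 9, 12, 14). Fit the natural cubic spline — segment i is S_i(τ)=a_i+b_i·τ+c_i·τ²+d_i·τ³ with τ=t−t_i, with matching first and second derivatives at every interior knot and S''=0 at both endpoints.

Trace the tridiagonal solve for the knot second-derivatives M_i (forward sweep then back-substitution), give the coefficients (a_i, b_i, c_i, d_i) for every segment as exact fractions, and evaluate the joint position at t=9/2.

  seg 0: a=5 b=893/3090 c=0 d=-2953/27810
  seg 1: a=3 b=-3983/1545 c=-2953/3090 d=1717/5562
  seg 2: a=-5 b=71/3090 c=2816/1545 d=-10787/27810
  seg 3: a=1 b=751/1545 c=-1031/618 d=10873/27810
  seg 4: a=-2 b=3191/3090 c=953/515 d=-953/3090
S(9/2) = -16277/8240

Δ: Δ0=-2/3, Δ1=-8/3, Δ2=2, Δ3=-1, Δ4=7/2
row 1: diag=12, rhs=-12; c'=1/4, d'=-1
row 2: denom=12−3·1/4=45/4; d'=(28−3·-1)/(45/4)=124/45
row 3: denom=12−3·4/15=56/5; d'=(-18−3·124/45)/(56/5)=-197/84
row 4: denom=10−3·15/56=515/56; d'=(27−3·-197/84)/(515/56)=1906/515
back: M4=1906/515
back: M3=-197/84−15/56·1906/515=-1031/309
back: M2=124/45−4/15·-1031/309=5632/1545
back: M1=-1−1/4·5632/1545=-2953/1545
M: M0=0, M1=-2953/1545, M2=5632/1545, M3=-1031/309, M4=1906/515, M5=0
seg 0: a=5, c=M0/2=0, d=(M1−M0)/(6·3)=-2953/27810, b=Δ0−h0·(2M0+M1)/6=893/3090
seg 1: a=3, c=M1/2=-2953/3090, d=(M2−M1)/(6·3)=1717/5562, b=Δ1−h1·(2M1+M2)/6=-3983/1545
seg 2: a=-5, c=M2/2=2816/1545, d=(M3−M2)/(6·3)=-10787/27810, b=Δ2−h2·(2M2+M3)/6=71/3090
seg 3: a=1, c=M3/2=-1031/618, d=(M4−M3)/(6·3)=10873/27810, b=Δ3−h3·(2M3+M4)/6=751/1545
seg 4: a=-2, c=M4/2=953/515, d=(M5−M4)/(6·2)=-953/3090, b=Δ4−h4·(2M4+M5)/6=3191/3090
t_q=9/2 → seg 1, τ=3/2; S=3+-3983/1545·τ+-2953/3090·τ²+1717/5562·τ³=-16277/8240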